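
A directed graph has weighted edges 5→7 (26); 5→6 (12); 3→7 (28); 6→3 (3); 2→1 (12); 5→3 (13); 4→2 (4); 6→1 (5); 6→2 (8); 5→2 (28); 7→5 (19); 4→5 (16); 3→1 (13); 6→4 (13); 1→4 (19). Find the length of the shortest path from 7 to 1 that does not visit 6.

Paths from 7 to 1 avoiding 6:
7 - 5 - 3 - 1: 19 + 13 + 13 = 45
7 - 5 - 2 - 1: 19 + 28 + 12 = 59
The minimum is 45.

45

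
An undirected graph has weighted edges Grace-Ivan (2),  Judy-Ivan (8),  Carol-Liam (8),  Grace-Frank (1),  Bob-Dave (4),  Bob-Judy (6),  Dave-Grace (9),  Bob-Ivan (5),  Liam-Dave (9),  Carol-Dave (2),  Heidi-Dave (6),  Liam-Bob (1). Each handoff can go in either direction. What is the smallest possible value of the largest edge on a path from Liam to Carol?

4

Comparing a few candidate routes:
Liam → Carol: max(8) = 8
Liam → Bob → Judy → Ivan → Grace → Dave → Carol: max(1, 6, 8, 2, 9, 2) = 9
Liam → Bob → Dave → Carol: max(1, 4, 2) = 4
Liam → Dave → Carol: max(9, 2) = 9
The minimum achievable maximum is 4.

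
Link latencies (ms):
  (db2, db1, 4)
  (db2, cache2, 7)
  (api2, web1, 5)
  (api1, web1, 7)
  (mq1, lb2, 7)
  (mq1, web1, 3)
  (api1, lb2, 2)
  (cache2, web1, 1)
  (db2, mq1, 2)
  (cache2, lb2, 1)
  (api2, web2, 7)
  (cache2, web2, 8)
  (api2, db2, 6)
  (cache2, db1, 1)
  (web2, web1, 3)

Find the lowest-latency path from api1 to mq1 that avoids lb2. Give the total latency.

A few of the api1→mq1 routes:
api1-web1-cache2-db2-mq1: 7 + 1 + 7 + 2 = 17
api1-web1-mq1: 7 + 3 = 10
api1-web1-cache2-db1-db2-mq1: 7 + 1 + 1 + 4 + 2 = 15
Shortest: 10 ms.

10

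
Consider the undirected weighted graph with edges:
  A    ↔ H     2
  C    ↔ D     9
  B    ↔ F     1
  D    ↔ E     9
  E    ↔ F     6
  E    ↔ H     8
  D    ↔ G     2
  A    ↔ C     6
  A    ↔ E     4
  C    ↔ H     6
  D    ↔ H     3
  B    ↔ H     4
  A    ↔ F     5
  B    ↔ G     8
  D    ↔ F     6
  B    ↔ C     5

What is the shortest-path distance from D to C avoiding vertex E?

9

Comparing a few candidate routes:
D-C: 9
D-H-A-C: 3 + 2 + 6 = 11
D-H-C: 3 + 6 = 9
Shortest: 9.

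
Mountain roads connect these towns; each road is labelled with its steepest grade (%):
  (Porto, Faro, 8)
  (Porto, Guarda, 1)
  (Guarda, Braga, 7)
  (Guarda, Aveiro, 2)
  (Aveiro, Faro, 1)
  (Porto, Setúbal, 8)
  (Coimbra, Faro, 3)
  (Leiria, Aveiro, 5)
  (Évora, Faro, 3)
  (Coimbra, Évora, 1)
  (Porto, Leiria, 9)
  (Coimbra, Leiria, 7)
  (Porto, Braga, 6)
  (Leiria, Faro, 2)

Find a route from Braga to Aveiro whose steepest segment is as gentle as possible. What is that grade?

6

Comparing a few candidate routes:
Braga - Guarda - Porto - Faro - Coimbra - Leiria - Aveiro: max(7, 1, 8, 3, 7, 5) = 8
Braga - Guarda - Aveiro: max(7, 2) = 7
Braga - Porto - Guarda - Aveiro: max(6, 1, 2) = 6
Smallest bottleneck: 6%.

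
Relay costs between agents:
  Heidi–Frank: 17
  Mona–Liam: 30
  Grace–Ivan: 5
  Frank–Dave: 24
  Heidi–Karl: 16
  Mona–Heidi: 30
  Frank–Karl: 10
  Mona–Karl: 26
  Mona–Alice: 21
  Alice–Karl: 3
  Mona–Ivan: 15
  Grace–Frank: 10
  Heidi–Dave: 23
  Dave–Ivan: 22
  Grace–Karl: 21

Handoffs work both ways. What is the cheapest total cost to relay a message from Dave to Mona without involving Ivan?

53

Checking several routes:
Dave-Heidi-Mona: 23 + 30 = 53
Dave-Frank-Karl-Mona: 24 + 10 + 26 = 60
Dave-Frank-Karl-Alice-Mona: 24 + 10 + 3 + 21 = 58
Dave-Heidi-Karl-Alice-Mona: 23 + 16 + 3 + 21 = 63
Shortest: 53.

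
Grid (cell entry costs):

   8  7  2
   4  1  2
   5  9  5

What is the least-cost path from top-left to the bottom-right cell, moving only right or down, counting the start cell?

Path (0,0)→(1,0)→(1,1)→(1,2)→(2,2): 8 + 4 + 1 + 2 + 5 = 20.

20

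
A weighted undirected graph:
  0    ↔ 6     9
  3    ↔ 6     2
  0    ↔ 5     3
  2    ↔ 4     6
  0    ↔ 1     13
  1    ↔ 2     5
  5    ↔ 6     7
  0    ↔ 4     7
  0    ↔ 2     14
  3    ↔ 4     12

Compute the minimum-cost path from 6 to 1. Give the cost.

A few of the 6→1 routes:
6-5-0-1: 7 + 3 + 13 = 23
6-3-4-2-1: 2 + 12 + 6 + 5 = 25
6-0-1: 9 + 13 = 22
The minimum is 22.

22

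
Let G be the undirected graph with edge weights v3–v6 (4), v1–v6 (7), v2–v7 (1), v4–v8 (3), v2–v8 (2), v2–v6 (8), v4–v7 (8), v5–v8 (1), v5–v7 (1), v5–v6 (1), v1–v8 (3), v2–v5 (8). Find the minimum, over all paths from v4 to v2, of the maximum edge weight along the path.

3

Some routes from v4 to v2:
v4-v8-v1-v6-v5-v7-v2: max(3, 3, 7, 1, 1, 1) = 7
v4-v8-v2: max(3, 2) = 3
v4-v8-v5-v7-v2: max(3, 1, 1, 1) = 3
Best route has worst link 3.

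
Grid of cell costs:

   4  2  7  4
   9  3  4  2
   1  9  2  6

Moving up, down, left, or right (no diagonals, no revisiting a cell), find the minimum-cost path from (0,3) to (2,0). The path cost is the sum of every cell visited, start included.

22

Cheapest: r0c3 → r1c3 → r1c2 → r2c2 → r2c1 → r2c0
  4 + 2 + 4 + 2 + 9 + 1 = 22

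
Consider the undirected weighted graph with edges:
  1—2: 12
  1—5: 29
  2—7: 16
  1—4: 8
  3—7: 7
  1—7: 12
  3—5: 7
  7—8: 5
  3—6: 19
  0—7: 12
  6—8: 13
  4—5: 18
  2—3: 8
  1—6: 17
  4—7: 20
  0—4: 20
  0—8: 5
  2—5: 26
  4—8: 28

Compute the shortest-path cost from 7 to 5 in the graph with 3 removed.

Some routes from 7 to 5 avoiding 3:
7 -> 4 -> 5: 20 + 18 = 38
7 -> 2 -> 5: 16 + 26 = 42
7 -> 1 -> 4 -> 5: 12 + 8 + 18 = 38
7 -> 8 -> 0 -> 4 -> 5: 5 + 5 + 20 + 18 = 48
7 -> 1 -> 5: 12 + 29 = 41
7 -> 0 -> 4 -> 5: 12 + 20 + 18 = 50
Shortest: 38.

38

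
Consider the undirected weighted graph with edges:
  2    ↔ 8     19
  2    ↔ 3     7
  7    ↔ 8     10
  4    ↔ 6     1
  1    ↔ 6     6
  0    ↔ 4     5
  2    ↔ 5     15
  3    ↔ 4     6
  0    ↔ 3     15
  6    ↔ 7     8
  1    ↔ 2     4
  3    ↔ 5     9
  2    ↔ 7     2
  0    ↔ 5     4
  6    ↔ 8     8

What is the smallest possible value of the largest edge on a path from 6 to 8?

Comparing a few candidate routes:
6 - 1 - 2 - 7 - 8: max(6, 4, 2, 10) = 10
6 - 4 - 0 - 5 - 3 - 2 - 7 - 8: max(1, 5, 4, 9, 7, 2, 10) = 10
6 - 8: max(8) = 8
6 - 4 - 3 - 2 - 7 - 8: max(1, 6, 7, 2, 10) = 10
6 - 4 - 0 - 5 - 2 - 7 - 8: max(1, 5, 4, 15, 2, 10) = 15
6 - 7 - 8: max(8, 10) = 10
The minimum achievable maximum is 8.

8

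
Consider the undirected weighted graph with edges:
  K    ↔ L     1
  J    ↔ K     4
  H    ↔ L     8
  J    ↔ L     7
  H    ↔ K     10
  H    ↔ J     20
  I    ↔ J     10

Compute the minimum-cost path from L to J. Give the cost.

5

Routes from L to J:
L-K-H-J: 1 + 10 + 20 = 31
L-H-K-J: 8 + 10 + 4 = 22
L-K-J: 1 + 4 = 5
L-H-J: 8 + 20 = 28
L-J: 7
The minimum is 5.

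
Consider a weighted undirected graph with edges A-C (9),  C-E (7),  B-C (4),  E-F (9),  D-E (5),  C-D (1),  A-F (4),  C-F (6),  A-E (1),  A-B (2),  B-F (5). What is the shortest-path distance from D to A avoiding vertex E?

Comparing a few candidate routes:
D - C - F - A: 1 + 6 + 4 = 11
D - C - B - A: 1 + 4 + 2 = 7
D - C - A: 1 + 9 = 10
D - C - B - F - A: 1 + 4 + 5 + 4 = 14
Shortest: 7.

7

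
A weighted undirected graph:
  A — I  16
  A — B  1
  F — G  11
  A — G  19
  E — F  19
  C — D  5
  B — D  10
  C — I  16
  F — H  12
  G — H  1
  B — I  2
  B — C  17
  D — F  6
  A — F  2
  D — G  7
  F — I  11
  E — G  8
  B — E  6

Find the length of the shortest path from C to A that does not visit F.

A few of the C→A routes:
C→D→B→A: 5 + 10 + 1 = 16
C→I→B→A: 16 + 2 + 1 = 19
C→B→A: 17 + 1 = 18
The minimum is 16.

16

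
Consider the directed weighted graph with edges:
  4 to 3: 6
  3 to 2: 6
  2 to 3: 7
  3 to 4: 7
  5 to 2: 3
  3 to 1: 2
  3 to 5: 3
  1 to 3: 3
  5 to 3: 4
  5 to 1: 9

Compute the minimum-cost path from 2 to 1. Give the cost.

9

Candidate routes:
2 -> 3 -> 1: 7 + 2 = 9
2 -> 3 -> 5 -> 1: 7 + 3 + 9 = 19
The minimum is 9.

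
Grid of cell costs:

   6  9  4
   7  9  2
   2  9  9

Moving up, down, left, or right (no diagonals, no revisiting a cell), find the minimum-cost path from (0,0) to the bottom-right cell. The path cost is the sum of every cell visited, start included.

30

Take [0,0]→[0,1]→[0,2]→[1,2]→[2,2] for a total of 6 + 9 + 4 + 2 + 9 = 30.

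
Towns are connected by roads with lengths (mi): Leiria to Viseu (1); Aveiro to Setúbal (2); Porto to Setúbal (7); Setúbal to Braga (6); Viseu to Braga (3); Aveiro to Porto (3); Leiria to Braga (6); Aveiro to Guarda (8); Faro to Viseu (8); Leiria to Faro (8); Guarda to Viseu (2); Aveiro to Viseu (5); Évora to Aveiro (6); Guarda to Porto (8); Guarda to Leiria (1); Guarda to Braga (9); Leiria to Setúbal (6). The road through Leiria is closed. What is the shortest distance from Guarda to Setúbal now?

Comparing a few candidate routes:
Guarda - Viseu - Aveiro - Setúbal: 2 + 5 + 2 = 9
Guarda - Aveiro - Setúbal: 8 + 2 = 10
Guarda - Viseu - Braga - Setúbal: 2 + 3 + 6 = 11
Guarda - Porto - Aveiro - Setúbal: 8 + 3 + 2 = 13
The minimum is 9 mi.

9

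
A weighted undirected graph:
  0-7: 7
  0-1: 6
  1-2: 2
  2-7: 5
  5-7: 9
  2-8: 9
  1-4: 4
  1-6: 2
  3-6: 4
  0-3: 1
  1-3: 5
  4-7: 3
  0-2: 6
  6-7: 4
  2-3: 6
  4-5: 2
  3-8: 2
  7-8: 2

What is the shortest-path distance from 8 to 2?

Comparing a few candidate routes:
8 - 3 - 2: 2 + 6 = 8
8 - 7 - 2: 2 + 5 = 7
8 - 2: 9
8 - 3 - 0 - 2: 2 + 1 + 6 = 9
Best route has total 7.

7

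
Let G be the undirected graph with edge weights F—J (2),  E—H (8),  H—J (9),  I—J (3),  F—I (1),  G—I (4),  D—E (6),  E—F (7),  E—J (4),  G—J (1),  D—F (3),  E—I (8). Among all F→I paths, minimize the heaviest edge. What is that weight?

1

Some routes from F to I:
F → I: max(1) = 1
F → D → E → J → G → I: max(3, 6, 4, 1, 4) = 6
F → J → G → I: max(2, 1, 4) = 4
F → J → I: max(2, 3) = 3
F → D → E → J → I: max(3, 6, 4, 3) = 6
Best route has worst link 1.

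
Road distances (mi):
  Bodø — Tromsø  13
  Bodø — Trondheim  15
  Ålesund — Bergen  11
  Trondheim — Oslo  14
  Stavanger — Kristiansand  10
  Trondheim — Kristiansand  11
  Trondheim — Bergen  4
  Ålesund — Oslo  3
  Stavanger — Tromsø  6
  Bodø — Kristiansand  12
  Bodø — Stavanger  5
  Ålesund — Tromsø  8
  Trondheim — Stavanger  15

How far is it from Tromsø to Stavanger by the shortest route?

Comparing a few candidate routes:
Tromsø -> Bodø -> Kristiansand -> Stavanger: 13 + 12 + 10 = 35
Tromsø -> Ålesund -> Bergen -> Trondheim -> Bodø -> Stavanger: 8 + 11 + 4 + 15 + 5 = 43
Tromsø -> Bodø -> Stavanger: 13 + 5 = 18
Tromsø -> Ålesund -> Bergen -> Trondheim -> Stavanger: 8 + 11 + 4 + 15 = 38
Tromsø -> Ålesund -> Oslo -> Trondheim -> Stavanger: 8 + 3 + 14 + 15 = 40
Tromsø -> Stavanger: 6
The minimum is 6 mi.

6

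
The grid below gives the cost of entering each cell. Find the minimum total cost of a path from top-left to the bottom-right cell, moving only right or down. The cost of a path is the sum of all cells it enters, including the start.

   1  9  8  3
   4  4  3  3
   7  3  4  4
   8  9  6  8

27

Take (0,0) → (1,0) → (1,1) → (1,2) → (1,3) → (2,3) → (3,3) for a total of 1 + 4 + 4 + 3 + 3 + 4 + 8 = 27.
(Top row then right column would cost 36.)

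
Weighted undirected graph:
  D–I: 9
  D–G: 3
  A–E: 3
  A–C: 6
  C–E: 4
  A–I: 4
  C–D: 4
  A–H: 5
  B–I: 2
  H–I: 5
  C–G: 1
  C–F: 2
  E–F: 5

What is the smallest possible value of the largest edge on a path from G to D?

3

Checking several routes:
G→D: max(3) = 3
G→C→E→A→H→I→D: max(1, 4, 3, 5, 5, 9) = 9
G→C→D: max(1, 4) = 4
Smallest bottleneck: 3.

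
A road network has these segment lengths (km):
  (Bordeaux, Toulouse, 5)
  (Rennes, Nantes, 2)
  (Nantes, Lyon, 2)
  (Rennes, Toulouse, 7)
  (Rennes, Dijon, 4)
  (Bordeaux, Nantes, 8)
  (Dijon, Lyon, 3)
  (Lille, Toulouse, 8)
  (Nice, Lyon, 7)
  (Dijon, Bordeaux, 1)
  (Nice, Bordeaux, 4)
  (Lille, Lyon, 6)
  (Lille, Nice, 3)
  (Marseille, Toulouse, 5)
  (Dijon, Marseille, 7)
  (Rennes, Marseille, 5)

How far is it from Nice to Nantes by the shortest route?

Checking several routes:
Nice - Lyon - Dijon - Rennes - Nantes: 7 + 3 + 4 + 2 = 16
Nice - Lille - Lyon - Nantes: 3 + 6 + 2 = 11
Nice - Bordeaux - Dijon - Rennes - Nantes: 4 + 1 + 4 + 2 = 11
Nice - Bordeaux - Dijon - Lyon - Nantes: 4 + 1 + 3 + 2 = 10
Nice - Lyon - Nantes: 7 + 2 = 9
Nice - Bordeaux - Nantes: 4 + 8 = 12
The minimum is 9 km.

9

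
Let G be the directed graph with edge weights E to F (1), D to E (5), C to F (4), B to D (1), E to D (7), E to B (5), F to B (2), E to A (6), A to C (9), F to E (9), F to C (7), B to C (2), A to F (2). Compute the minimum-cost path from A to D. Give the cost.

Paths from A to D:
A - F - B - D: 2 + 2 + 1 = 5
A - F - E - B - D: 2 + 9 + 5 + 1 = 17
A - C - F - E - D: 9 + 4 + 9 + 7 = 29
A - F - E - D: 2 + 9 + 7 = 18
A - C - F - E - B - D: 9 + 4 + 9 + 5 + 1 = 28
A - C - F - B - D: 9 + 4 + 2 + 1 = 16
Best route has total 5.

5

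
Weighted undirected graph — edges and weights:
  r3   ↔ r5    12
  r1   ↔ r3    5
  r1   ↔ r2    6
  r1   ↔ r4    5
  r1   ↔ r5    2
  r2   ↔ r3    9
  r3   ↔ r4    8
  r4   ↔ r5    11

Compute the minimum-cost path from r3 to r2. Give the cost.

9

A few of the r3→r2 routes:
r3 → r4 → r1 → r2: 8 + 5 + 6 = 19
r3 → r5 → r1 → r2: 12 + 2 + 6 = 20
r3 → r1 → r2: 5 + 6 = 11
r3 → r2: 9
Shortest: 9.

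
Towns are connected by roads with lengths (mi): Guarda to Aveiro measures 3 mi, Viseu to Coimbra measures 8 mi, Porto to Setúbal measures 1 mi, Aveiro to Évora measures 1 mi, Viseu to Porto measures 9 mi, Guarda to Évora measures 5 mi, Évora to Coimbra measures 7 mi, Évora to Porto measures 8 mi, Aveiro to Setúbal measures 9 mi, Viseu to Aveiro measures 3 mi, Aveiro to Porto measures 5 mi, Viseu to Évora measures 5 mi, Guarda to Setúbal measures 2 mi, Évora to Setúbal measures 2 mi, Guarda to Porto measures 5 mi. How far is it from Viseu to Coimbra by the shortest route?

Comparing a few candidate routes:
Viseu → Évora → Coimbra: 5 + 7 = 12
Viseu → Aveiro → Évora → Coimbra: 3 + 1 + 7 = 11
Viseu → Coimbra: 8
Viseu → Aveiro → Guarda → Setúbal → Évora → Coimbra: 3 + 3 + 2 + 2 + 7 = 17
Shortest: 8 mi.

8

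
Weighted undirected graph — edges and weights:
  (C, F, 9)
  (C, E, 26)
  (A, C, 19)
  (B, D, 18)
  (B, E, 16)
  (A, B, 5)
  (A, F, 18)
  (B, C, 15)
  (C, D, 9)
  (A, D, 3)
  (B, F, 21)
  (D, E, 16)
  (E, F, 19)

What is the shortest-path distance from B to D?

8

A few of the B→D routes:
B -> A -> D: 5 + 3 = 8
B -> C -> A -> D: 15 + 19 + 3 = 37
B -> C -> D: 15 + 9 = 24
B -> A -> C -> D: 5 + 19 + 9 = 33
B -> D: 18
B -> E -> D: 16 + 16 = 32
Best route has total 8.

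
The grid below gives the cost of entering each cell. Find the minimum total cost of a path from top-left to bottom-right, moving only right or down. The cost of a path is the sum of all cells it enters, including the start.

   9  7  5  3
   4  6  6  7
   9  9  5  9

39

Best path: [0,0]→[1,0]→[1,1]→[1,2]→[2,2]→[2,3]
Cost: 9 + 4 + 6 + 6 + 5 + 9 = 39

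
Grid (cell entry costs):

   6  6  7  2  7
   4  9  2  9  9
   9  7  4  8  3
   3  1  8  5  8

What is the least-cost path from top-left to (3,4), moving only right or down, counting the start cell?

Cheapest: r0c0→r0c1→r0c2→r1c2→r2c2→r2c3→r2c4→r3c4
  6 + 6 + 7 + 2 + 4 + 8 + 3 + 8 = 44
For comparison, the top-then-right route costs 48.

44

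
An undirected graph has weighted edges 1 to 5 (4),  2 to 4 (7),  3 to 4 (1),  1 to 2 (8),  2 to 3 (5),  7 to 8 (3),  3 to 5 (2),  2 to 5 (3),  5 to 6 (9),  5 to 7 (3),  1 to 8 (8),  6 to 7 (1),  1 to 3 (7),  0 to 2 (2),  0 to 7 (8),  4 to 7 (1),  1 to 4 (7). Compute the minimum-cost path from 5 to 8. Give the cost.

6

Comparing a few candidate routes:
5→7→8: 3 + 3 = 6
5→3→4→7→8: 2 + 1 + 1 + 3 = 7
5→1→8: 4 + 8 = 12
Best route has total 6.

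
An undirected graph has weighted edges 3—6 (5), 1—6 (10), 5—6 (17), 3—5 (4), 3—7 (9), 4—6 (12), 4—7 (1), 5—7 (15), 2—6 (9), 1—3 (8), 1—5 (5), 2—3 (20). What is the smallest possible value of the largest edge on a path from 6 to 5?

5

Checking several routes:
6-3-5: max(5, 4) = 5
6-3-1-5: max(5, 8, 5) = 8
6-1-5: max(10, 5) = 10
Smallest bottleneck: 5.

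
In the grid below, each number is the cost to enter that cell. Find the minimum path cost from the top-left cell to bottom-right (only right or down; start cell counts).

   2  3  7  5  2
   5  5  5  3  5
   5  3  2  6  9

Take [0,0] [0,1] [1,1] [2,1] [2,2] [2,3] [2,4] for a total of 2 + 3 + 5 + 3 + 2 + 6 + 9 = 30.

30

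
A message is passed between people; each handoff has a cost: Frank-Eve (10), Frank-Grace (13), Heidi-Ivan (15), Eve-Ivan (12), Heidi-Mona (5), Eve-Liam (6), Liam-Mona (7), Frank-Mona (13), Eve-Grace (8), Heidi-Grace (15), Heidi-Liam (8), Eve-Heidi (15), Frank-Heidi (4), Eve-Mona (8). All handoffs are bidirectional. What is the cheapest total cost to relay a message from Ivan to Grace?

20

Comparing a few candidate routes:
Ivan → Heidi → Grace: 15 + 15 = 30
Ivan → Heidi → Frank → Grace: 15 + 4 + 13 = 32
Ivan → Eve → Frank → Grace: 12 + 10 + 13 = 35
Ivan → Eve → Grace: 12 + 8 = 20
The minimum is 20.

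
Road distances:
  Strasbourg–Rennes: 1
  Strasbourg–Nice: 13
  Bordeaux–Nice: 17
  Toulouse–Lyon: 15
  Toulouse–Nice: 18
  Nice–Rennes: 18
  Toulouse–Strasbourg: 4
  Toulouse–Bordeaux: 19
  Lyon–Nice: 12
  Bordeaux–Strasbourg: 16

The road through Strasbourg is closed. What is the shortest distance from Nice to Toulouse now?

Paths from Nice to Toulouse avoiding Strasbourg:
Nice - Toulouse: 18
Nice - Bordeaux - Toulouse: 17 + 19 = 36
Nice - Lyon - Toulouse: 12 + 15 = 27
The minimum is 18.

18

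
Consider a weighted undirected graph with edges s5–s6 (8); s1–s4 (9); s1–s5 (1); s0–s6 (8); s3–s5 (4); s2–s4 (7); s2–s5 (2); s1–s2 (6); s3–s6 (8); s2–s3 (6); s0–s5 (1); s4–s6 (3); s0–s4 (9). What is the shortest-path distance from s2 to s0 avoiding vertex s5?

16

A few of the s2→s0 routes:
s2 -> s3 -> s6 -> s4 -> s0: 6 + 8 + 3 + 9 = 26
s2 -> s1 -> s4 -> s0: 6 + 9 + 9 = 24
s2 -> s4 -> s0: 7 + 9 = 16
s2 -> s3 -> s6 -> s0: 6 + 8 + 8 = 22
s2 -> s4 -> s6 -> s0: 7 + 3 + 8 = 18
The minimum is 16.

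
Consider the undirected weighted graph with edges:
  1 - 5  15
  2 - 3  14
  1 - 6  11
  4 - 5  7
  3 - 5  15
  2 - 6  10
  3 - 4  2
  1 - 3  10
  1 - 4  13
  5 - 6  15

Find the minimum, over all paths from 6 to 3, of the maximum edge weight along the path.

Comparing a few candidate routes:
6→1→4→3: max(11, 13, 2) = 13
6→1→5→3: max(11, 15, 15) = 15
6→1→3: max(11, 10) = 11
6→2→3: max(10, 14) = 14
6→1→5→4→3: max(11, 15, 7, 2) = 15
Best route has worst link 11.

11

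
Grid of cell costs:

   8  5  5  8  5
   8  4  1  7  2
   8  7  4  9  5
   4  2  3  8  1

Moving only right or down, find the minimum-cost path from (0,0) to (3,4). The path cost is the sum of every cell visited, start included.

33

Best path: r0c0 -> r0c1 -> r1c1 -> r1c2 -> r1c3 -> r1c4 -> r2c4 -> r3c4
Cost: 8 + 5 + 4 + 1 + 7 + 2 + 5 + 1 = 33
(Top row then right column would cost 39.)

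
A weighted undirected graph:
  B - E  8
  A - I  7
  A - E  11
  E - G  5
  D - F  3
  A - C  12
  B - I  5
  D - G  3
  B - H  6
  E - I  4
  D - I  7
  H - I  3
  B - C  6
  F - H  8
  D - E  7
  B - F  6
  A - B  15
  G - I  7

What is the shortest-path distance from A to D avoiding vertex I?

18

Some routes from A to D avoiding I:
A -> C -> B -> F -> D: 12 + 6 + 6 + 3 = 27
A -> E -> G -> D: 11 + 5 + 3 = 19
A -> E -> D: 11 + 7 = 18
A -> B -> F -> D: 15 + 6 + 3 = 24
Best route has total 18.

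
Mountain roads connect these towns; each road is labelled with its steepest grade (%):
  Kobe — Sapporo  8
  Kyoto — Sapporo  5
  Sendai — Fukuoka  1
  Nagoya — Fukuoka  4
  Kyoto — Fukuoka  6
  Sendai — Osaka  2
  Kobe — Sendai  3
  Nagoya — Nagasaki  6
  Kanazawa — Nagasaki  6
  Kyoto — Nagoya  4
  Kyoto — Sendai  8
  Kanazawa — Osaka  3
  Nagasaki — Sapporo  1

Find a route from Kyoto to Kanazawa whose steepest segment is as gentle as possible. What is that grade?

4

Some routes from Kyoto to Kanazawa:
Kyoto -> Nagoya -> Fukuoka -> Sendai -> Osaka -> Kanazawa: max(4, 4, 1, 2, 3) = 4
Kyoto -> Fukuoka -> Sendai -> Osaka -> Kanazawa: max(6, 1, 2, 3) = 6
Kyoto -> Fukuoka -> Nagoya -> Nagasaki -> Kanazawa: max(6, 4, 6, 6) = 6
Kyoto -> Sapporo -> Nagasaki -> Nagoya -> Fukuoka -> Sendai -> Osaka -> Kanazawa: max(5, 1, 6, 4, 1, 2, 3) = 6
Kyoto -> Sapporo -> Nagasaki -> Kanazawa: max(5, 1, 6) = 6
Best route has worst link 4%.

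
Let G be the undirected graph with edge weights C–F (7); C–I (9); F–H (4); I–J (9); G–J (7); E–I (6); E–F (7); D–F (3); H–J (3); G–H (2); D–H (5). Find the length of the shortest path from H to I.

Paths from H to I:
H -> F -> E -> I: 4 + 7 + 6 = 17
H -> F -> C -> I: 4 + 7 + 9 = 20
H -> D -> F -> E -> I: 5 + 3 + 7 + 6 = 21
H -> J -> I: 3 + 9 = 12
H -> D -> F -> C -> I: 5 + 3 + 7 + 9 = 24
H -> G -> J -> I: 2 + 7 + 9 = 18
Best route has total 12.

12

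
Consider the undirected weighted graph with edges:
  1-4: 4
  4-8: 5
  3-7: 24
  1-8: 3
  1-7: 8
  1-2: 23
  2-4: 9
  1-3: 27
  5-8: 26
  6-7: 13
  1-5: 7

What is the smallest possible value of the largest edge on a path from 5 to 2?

9

A few of the 5→2 routes:
5 - 8 - 1 - 2: max(26, 3, 23) = 26
5 - 1 - 2: max(7, 23) = 23
5 - 1 - 4 - 2: max(7, 4, 9) = 9
5 - 1 - 8 - 4 - 2: max(7, 3, 5, 9) = 9
Smallest bottleneck: 9.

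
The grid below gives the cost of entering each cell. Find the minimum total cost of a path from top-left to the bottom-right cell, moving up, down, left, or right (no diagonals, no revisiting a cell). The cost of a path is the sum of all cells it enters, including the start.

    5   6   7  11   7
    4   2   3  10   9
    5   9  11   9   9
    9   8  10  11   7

Best path: r0c0 r1c0 r1c1 r1c2 r1c3 r1c4 r2c4 r3c4
Cost: 5 + 4 + 2 + 3 + 10 + 9 + 9 + 7 = 49

49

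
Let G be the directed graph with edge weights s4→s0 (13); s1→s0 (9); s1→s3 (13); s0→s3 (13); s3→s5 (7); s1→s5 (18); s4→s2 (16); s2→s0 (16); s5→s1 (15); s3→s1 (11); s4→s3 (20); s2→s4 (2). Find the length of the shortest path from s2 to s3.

Paths from s2 to s3:
s2 → s4 → s3: 2 + 20 = 22
s2 → s4 → s0 → s3: 2 + 13 + 13 = 28
s2 → s0 → s3: 16 + 13 = 29
The minimum is 22.

22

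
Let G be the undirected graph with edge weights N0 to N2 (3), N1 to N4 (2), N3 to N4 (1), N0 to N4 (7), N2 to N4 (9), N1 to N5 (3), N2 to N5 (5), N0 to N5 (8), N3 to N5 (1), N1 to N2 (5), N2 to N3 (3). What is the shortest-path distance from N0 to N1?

8

Checking several routes:
N0→N2→N3→N4→N1: 3 + 3 + 1 + 2 = 9
N0→N4→N1: 7 + 2 = 9
N0→N2→N1: 3 + 5 = 8
Shortest: 8.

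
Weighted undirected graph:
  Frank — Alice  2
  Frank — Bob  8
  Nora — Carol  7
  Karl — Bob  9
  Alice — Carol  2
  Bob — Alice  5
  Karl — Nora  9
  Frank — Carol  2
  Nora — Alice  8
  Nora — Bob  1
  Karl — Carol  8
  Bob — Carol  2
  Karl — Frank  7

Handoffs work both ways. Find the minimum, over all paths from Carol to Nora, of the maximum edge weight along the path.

2

Checking several routes:
Carol -> Nora: max(7) = 7
Carol -> Frank -> Alice -> Bob -> Nora: max(2, 2, 5, 1) = 5
Carol -> Bob -> Nora: max(2, 1) = 2
Carol -> Alice -> Bob -> Nora: max(2, 5, 1) = 5
The minimum achievable maximum is 2.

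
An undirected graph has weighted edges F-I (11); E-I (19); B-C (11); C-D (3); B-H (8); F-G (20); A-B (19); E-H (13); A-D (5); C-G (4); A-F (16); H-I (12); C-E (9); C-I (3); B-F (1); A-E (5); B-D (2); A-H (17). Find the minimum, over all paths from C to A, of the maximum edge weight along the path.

A few of the C→A routes:
C -> D -> A: max(3, 5) = 5
C -> B -> D -> A: max(11, 2, 5) = 11
C -> I -> F -> B -> D -> A: max(3, 11, 1, 2, 5) = 11
C -> I -> H -> B -> D -> A: max(3, 12, 8, 2, 5) = 12
C -> E -> A: max(9, 5) = 9
Best route has worst link 5.

5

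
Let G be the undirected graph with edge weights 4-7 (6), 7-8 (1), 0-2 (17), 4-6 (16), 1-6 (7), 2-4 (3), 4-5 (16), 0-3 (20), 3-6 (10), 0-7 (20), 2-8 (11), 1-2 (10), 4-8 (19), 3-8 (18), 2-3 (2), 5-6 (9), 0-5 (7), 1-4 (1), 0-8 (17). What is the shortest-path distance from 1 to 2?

Some routes from 1 to 2:
1 - 6 - 3 - 2: 7 + 10 + 2 = 19
1 - 2: 10
1 - 4 - 2: 1 + 3 = 4
1 - 4 - 7 - 8 - 2: 1 + 6 + 1 + 11 = 19
The minimum is 4.

4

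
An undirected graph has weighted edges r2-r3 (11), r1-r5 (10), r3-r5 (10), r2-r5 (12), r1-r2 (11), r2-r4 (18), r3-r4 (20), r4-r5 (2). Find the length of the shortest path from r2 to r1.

A few of the r2→r1 routes:
r2 -> r4 -> r5 -> r1: 18 + 2 + 10 = 30
r2 -> r3 -> r4 -> r5 -> r1: 11 + 20 + 2 + 10 = 43
r2 -> r3 -> r5 -> r1: 11 + 10 + 10 = 31
r2 -> r1: 11
r2 -> r5 -> r1: 12 + 10 = 22
The minimum is 11.

11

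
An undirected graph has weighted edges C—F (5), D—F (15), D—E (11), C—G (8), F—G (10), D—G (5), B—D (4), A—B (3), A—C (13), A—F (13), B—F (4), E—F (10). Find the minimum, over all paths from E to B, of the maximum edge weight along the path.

10

Checking several routes:
E - F - C - G - D - B: max(10, 5, 8, 5, 4) = 10
E - D - B: max(11, 4) = 11
E - F - B: max(10, 4) = 10
E - F - G - D - B: max(10, 10, 5, 4) = 10
Smallest bottleneck: 10.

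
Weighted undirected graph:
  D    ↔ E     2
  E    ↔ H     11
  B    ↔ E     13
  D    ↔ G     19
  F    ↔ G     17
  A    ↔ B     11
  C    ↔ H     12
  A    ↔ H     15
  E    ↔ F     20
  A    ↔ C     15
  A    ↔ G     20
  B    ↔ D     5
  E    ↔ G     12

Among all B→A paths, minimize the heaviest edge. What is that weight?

Comparing a few candidate routes:
B - A: max(11) = 11
B - E - H - A: max(13, 11, 15) = 15
B - D - E - H - A: max(5, 2, 11, 15) = 15
B - D - E - H - C - A: max(5, 2, 11, 12, 15) = 15
B - E - H - C - A: max(13, 11, 12, 15) = 15
The minimum achievable maximum is 11.

11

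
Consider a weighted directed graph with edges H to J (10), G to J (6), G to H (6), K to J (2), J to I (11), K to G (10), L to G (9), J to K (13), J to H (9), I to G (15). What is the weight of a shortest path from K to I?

Candidate routes:
K - G - H - J - I: 10 + 6 + 10 + 11 = 37
K - G - J - I: 10 + 6 + 11 = 27
K - J - I: 2 + 11 = 13
Shortest: 13.

13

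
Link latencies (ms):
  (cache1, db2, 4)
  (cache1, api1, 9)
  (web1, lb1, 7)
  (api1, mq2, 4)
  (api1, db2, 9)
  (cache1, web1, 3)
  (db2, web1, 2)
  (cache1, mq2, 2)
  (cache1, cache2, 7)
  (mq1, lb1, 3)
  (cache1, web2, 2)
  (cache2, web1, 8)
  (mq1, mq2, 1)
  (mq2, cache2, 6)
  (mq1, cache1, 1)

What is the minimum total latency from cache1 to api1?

Checking several routes:
cache1-api1: 9
cache1-mq1-mq2-api1: 1 + 1 + 4 = 6
cache1-db2-api1: 4 + 9 = 13
cache1-mq2-api1: 2 + 4 = 6
The minimum is 6 ms.

6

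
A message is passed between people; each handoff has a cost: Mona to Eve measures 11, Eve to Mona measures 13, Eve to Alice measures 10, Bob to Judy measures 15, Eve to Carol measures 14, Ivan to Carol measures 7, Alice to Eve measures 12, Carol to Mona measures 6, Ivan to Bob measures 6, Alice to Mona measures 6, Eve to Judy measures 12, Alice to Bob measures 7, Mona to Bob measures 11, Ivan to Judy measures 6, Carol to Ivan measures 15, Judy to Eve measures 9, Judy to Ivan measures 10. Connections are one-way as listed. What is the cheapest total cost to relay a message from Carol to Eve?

17

Routes from Carol to Eve:
Carol -> Ivan -> Bob -> Judy -> Eve: 15 + 6 + 15 + 9 = 45
Carol -> Mona -> Eve: 6 + 11 = 17
Carol -> Ivan -> Judy -> Eve: 15 + 6 + 9 = 30
Carol -> Mona -> Bob -> Judy -> Eve: 6 + 11 + 15 + 9 = 41
Shortest: 17.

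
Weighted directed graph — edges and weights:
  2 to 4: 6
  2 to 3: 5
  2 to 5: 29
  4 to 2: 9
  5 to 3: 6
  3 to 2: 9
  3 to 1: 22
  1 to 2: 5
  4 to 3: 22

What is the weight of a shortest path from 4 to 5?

38

Candidate routes:
4 -> 3 -> 1 -> 2 -> 5: 22 + 22 + 5 + 29 = 78
4 -> 2 -> 5: 9 + 29 = 38
4 -> 3 -> 2 -> 5: 22 + 9 + 29 = 60
Shortest: 38.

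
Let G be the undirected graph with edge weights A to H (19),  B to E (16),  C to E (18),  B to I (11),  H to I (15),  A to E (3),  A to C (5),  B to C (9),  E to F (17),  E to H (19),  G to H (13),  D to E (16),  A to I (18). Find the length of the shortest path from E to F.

17

Routes from E to F:
E→F: 17
Shortest: 17.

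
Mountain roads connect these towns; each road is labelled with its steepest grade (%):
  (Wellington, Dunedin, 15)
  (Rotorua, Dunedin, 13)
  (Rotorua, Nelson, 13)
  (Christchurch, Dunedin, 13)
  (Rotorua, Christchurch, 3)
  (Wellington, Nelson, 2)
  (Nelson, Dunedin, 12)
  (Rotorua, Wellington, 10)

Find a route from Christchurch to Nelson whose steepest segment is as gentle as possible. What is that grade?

Some routes from Christchurch to Nelson:
Christchurch → Rotorua → Nelson: max(3, 13) = 13
Christchurch → Rotorua → Dunedin → Nelson: max(3, 13, 12) = 13
Christchurch → Dunedin → Rotorua → Nelson: max(13, 13, 13) = 13
Christchurch → Dunedin → Rotorua → Wellington → Nelson: max(13, 13, 10, 2) = 13
Christchurch → Rotorua → Wellington → Nelson: max(3, 10, 2) = 10
Best route has worst link 10%.

10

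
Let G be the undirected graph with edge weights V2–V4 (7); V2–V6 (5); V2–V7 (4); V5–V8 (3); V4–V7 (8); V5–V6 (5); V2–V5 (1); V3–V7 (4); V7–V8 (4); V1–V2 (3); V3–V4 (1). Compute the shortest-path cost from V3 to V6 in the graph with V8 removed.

13

Some routes from V3 to V6 avoiding V8:
V3→V4→V7→V2→V6: 1 + 8 + 4 + 5 = 18
V3→V4→V2→V5→V6: 1 + 7 + 1 + 5 = 14
V3→V4→V7→V2→V5→V6: 1 + 8 + 4 + 1 + 5 = 19
V3→V4→V2→V6: 1 + 7 + 5 = 13
V3→V7→V2→V5→V6: 4 + 4 + 1 + 5 = 14
V3→V7→V2→V6: 4 + 4 + 5 = 13
Shortest: 13.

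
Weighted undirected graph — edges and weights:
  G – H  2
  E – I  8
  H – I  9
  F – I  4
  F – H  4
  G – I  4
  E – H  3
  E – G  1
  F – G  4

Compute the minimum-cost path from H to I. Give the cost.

6

Comparing a few candidate routes:
H-G-I: 2 + 4 = 6
H-E-G-I: 3 + 1 + 4 = 8
H-G-F-I: 2 + 4 + 4 = 10
H-F-I: 4 + 4 = 8
H-I: 9
The minimum is 6.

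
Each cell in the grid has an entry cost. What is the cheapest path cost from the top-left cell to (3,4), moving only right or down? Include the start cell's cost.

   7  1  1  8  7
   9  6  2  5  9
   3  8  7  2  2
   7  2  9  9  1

21

Best path: [0,0]→[0,1]→[0,2]→[1,2]→[1,3]→[2,3]→[2,4]→[3,4]
Cost: 7 + 1 + 1 + 2 + 5 + 2 + 2 + 1 = 21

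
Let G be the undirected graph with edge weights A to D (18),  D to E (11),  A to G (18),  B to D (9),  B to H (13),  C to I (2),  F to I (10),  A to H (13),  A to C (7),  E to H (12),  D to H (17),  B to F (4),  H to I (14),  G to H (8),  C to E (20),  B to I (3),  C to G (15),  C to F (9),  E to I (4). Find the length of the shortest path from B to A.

12

Some routes from B to A:
B → F → I → C → A: 4 + 10 + 2 + 7 = 23
B → I → C → A: 3 + 2 + 7 = 12
B → H → A: 13 + 13 = 26
B → F → C → A: 4 + 9 + 7 = 20
Best route has total 12.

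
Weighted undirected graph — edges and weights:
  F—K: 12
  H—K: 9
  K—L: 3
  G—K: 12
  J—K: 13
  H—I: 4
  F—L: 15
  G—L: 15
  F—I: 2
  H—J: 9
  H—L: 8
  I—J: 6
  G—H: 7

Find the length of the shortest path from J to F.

A few of the J→F routes:
J-H-I-F: 9 + 4 + 2 = 15
J-K-F: 13 + 12 = 25
J-I-F: 6 + 2 = 8
Shortest: 8.

8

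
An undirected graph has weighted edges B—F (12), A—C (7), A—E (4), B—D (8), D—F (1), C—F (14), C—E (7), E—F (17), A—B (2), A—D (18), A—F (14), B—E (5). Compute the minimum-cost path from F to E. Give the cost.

A few of the F→E routes:
F-D-B-E: 1 + 8 + 5 = 14
F-D-B-A-E: 1 + 8 + 2 + 4 = 15
F-B-E: 12 + 5 = 17
Best route has total 14.

14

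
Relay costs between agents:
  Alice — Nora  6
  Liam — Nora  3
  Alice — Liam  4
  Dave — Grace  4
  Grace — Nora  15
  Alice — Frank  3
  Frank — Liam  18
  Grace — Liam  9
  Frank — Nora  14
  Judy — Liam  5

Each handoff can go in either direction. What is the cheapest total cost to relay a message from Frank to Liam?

Checking several routes:
Frank→Alice→Nora→Liam: 3 + 6 + 3 = 12
Frank→Liam: 18
Frank→Alice→Liam: 3 + 4 = 7
Frank→Nora→Liam: 14 + 3 = 17
Best route has total 7.

7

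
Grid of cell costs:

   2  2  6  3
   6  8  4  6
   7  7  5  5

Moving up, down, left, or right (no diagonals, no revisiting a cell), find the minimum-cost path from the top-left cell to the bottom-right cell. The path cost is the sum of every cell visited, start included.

24

Best path: r0c0 -> r0c1 -> r0c2 -> r0c3 -> r1c3 -> r2c3
Cost: 2 + 2 + 6 + 3 + 6 + 5 = 24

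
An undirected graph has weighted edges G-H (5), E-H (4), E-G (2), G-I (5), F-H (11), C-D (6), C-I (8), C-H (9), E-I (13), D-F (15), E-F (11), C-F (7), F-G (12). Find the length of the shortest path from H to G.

Comparing a few candidate routes:
H - E - I - G: 4 + 13 + 5 = 22
H - G: 5
H - E - G: 4 + 2 = 6
Best route has total 5.

5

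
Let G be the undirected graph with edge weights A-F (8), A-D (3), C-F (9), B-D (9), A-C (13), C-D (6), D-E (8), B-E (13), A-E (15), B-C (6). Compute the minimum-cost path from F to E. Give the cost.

19

Some routes from F to E:
F -> C -> B -> E: 9 + 6 + 13 = 28
F -> C -> B -> D -> E: 9 + 6 + 9 + 8 = 32
F -> C -> D -> E: 9 + 6 + 8 = 23
F -> A -> D -> E: 8 + 3 + 8 = 19
F -> A -> E: 8 + 15 = 23
F -> A -> D -> B -> E: 8 + 3 + 9 + 13 = 33
Best route has total 19.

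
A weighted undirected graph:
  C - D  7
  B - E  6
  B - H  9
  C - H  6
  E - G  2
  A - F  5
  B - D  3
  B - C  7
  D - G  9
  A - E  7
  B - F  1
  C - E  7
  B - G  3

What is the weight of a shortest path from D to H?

12

A few of the D→H routes:
D-B-C-H: 3 + 7 + 6 = 16
D-C-H: 7 + 6 = 13
D-B-H: 3 + 9 = 12
Shortest: 12.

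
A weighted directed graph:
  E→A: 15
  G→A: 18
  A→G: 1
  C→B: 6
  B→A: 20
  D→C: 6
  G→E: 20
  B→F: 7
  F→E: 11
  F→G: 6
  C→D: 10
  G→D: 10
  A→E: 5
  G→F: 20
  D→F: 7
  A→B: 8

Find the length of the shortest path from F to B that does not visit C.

32

Routes from F to B avoiding C:
F -> G -> E -> A -> B: 6 + 20 + 15 + 8 = 49
F -> E -> A -> B: 11 + 15 + 8 = 34
F -> G -> A -> B: 6 + 18 + 8 = 32
Shortest: 32.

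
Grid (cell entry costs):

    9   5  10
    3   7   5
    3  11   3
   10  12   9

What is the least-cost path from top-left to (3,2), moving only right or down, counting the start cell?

One optimal route is (0,0)→(1,0)→(1,1)→(1,2)→(2,2)→(3,2).
Its cost is 9 + 3 + 7 + 5 + 3 + 9 = 36.
For comparison, the top-then-right route costs 41.

36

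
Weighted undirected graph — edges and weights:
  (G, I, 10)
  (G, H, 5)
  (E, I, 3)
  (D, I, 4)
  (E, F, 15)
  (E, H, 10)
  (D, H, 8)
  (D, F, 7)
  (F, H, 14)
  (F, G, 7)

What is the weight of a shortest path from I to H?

12

A few of the I→H routes:
I-E-H: 3 + 10 = 13
I-G-H: 10 + 5 = 15
I-D-H: 4 + 8 = 12
Shortest: 12.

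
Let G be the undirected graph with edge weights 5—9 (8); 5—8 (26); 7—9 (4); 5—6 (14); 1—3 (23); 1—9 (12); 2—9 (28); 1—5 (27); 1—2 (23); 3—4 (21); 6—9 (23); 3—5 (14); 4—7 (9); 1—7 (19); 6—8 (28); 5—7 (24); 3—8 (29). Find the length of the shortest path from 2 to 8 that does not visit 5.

Some routes from 2 to 8 avoiding 5:
2-9-7-4-3-8: 28 + 4 + 9 + 21 + 29 = 91
2-1-3-8: 23 + 23 + 29 = 75
2-1-9-6-8: 23 + 12 + 23 + 28 = 86
2-9-6-8: 28 + 23 + 28 = 79
Shortest: 75.

75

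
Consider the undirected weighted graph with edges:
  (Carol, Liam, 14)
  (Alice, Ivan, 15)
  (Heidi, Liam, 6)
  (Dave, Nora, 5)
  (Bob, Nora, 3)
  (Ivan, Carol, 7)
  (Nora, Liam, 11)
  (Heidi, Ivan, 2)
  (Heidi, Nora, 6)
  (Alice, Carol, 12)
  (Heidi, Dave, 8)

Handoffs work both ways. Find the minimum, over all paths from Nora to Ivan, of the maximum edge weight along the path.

6

Some routes from Nora to Ivan:
Nora→Liam→Heidi→Ivan: max(11, 6, 2) = 11
Nora→Dave→Heidi→Ivan: max(5, 8, 2) = 8
Nora→Liam→Carol→Ivan: max(11, 14, 7) = 14
Nora→Heidi→Liam→Carol→Ivan: max(6, 6, 14, 7) = 14
Nora→Dave→Heidi→Liam→Carol→Ivan: max(5, 8, 6, 14, 7) = 14
Nora→Heidi→Ivan: max(6, 2) = 6
The minimum achievable maximum is 6.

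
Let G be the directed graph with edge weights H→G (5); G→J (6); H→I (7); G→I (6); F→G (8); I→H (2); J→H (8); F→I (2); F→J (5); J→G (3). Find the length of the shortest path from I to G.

7

Paths from I to G:
I - H - G: 2 + 5 = 7
Shortest: 7.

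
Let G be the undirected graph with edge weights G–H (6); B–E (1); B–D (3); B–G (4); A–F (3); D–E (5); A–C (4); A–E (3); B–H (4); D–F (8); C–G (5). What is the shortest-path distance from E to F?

6

Comparing a few candidate routes:
E -> B -> D -> F: 1 + 3 + 8 = 12
E -> D -> F: 5 + 8 = 13
E -> A -> F: 3 + 3 = 6
Best route has total 6.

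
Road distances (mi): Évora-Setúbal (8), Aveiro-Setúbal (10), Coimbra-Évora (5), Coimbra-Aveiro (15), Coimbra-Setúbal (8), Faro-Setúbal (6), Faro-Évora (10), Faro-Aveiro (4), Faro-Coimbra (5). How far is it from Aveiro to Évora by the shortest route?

14

Some routes from Aveiro to Évora:
Aveiro - Faro - Coimbra - Évora: 4 + 5 + 5 = 14
Aveiro - Coimbra - Évora: 15 + 5 = 20
Aveiro - Setúbal - Évora: 10 + 8 = 18
Aveiro - Faro - Setúbal - Évora: 4 + 6 + 8 = 18
Aveiro - Faro - Évora: 4 + 10 = 14
Best route has total 14 mi.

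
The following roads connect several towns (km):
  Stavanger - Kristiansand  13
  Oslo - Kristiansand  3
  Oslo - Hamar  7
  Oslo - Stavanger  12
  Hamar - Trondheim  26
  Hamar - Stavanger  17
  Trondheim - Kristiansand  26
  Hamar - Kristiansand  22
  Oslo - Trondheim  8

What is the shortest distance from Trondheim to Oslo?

Some routes from Trondheim to Oslo:
Trondheim→Oslo: 8
Trondheim→Kristiansand→Stavanger→Oslo: 26 + 13 + 12 = 51
Trondheim→Hamar→Oslo: 26 + 7 = 33
Trondheim→Kristiansand→Oslo: 26 + 3 = 29
Best route has total 8 km.

8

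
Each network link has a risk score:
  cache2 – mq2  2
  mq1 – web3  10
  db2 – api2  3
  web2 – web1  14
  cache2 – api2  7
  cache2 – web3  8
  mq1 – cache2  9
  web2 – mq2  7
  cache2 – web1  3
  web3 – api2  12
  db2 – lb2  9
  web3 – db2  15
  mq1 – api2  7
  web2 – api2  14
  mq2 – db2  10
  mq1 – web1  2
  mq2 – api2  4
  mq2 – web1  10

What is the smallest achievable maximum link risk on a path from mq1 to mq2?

3

Comparing a few candidate routes:
mq1→web1→cache2→mq2: max(2, 3, 2) = 3
mq1→api2→cache2→mq2: max(7, 7, 2) = 7
mq1→web1→cache2→api2→mq2: max(2, 3, 7, 4) = 7
Smallest bottleneck: 3.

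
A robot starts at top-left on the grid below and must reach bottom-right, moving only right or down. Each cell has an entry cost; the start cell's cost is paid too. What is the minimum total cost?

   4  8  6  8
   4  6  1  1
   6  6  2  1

One optimal route is (0,0) -> (1,0) -> (1,1) -> (1,2) -> (1,3) -> (2,3).
Its cost is 4 + 4 + 6 + 1 + 1 + 1 = 17.

17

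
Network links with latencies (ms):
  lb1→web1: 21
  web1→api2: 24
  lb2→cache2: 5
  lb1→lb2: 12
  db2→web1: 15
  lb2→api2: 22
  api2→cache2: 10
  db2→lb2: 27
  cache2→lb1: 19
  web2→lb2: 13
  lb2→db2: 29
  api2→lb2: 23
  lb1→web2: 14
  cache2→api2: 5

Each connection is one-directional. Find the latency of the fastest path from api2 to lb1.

29

Paths from api2 to lb1:
api2 → lb2 → cache2 → lb1: 23 + 5 + 19 = 47
api2 → cache2 → lb1: 10 + 19 = 29
Best route has total 29 ms.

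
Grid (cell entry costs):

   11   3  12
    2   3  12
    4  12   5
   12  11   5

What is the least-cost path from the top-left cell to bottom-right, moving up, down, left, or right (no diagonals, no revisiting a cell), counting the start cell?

38

One optimal route is r0c0 -> r1c0 -> r1c1 -> r1c2 -> r2c2 -> r3c2.
Its cost is 11 + 2 + 3 + 12 + 5 + 5 = 38.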